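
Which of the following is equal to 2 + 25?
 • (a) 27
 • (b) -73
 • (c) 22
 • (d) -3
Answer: a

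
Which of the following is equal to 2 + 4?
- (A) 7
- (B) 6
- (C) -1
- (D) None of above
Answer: B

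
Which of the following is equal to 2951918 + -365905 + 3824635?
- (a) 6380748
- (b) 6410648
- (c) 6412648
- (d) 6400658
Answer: b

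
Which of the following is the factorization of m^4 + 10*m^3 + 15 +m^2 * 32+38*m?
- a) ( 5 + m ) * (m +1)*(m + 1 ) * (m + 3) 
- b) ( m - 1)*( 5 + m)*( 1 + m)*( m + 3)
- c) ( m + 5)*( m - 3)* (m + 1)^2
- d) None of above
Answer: a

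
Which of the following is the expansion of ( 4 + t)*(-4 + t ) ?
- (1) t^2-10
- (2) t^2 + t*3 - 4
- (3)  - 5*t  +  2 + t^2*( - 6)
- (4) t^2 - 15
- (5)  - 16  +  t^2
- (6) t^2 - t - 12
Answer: 5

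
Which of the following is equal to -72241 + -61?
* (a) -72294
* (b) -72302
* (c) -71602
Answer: b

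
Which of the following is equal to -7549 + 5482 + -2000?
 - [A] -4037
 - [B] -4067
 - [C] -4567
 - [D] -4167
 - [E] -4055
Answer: B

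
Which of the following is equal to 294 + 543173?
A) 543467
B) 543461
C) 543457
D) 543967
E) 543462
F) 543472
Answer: A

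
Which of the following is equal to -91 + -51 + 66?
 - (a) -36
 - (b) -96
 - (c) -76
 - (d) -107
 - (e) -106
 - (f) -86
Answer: c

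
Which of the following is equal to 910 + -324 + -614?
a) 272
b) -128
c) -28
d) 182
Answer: c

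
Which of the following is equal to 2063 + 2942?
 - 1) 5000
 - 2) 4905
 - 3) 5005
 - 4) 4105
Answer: 3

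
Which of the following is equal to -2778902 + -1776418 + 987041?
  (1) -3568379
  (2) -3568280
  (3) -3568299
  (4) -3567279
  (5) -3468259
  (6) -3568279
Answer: 6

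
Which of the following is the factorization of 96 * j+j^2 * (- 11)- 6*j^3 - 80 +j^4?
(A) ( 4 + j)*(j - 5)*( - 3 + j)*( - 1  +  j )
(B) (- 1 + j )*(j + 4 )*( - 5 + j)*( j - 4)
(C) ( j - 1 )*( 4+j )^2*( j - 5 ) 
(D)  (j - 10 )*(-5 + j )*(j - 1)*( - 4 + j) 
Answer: B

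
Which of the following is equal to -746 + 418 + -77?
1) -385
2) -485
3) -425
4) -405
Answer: 4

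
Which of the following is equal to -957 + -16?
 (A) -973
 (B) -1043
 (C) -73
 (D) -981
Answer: A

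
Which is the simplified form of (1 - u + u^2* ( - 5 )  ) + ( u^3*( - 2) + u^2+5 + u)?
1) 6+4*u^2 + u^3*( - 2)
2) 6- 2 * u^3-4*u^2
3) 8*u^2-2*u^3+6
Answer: 2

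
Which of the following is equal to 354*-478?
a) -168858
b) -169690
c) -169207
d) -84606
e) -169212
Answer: e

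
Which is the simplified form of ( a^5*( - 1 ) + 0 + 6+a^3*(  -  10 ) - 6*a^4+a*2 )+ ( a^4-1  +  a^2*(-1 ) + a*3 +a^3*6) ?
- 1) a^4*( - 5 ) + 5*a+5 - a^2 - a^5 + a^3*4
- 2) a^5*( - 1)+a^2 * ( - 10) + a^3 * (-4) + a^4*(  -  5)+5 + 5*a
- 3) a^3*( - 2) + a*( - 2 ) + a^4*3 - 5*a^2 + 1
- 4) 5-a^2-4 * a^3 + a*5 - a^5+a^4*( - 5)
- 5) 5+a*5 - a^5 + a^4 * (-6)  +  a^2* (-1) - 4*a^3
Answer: 4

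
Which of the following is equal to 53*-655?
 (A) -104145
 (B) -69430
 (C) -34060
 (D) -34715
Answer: D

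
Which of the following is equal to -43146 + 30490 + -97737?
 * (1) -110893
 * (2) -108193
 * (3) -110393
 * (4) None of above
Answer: 3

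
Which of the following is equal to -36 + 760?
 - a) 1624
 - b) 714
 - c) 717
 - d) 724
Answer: d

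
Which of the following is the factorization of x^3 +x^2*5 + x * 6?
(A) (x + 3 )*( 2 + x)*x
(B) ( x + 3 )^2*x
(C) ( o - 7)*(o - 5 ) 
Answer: A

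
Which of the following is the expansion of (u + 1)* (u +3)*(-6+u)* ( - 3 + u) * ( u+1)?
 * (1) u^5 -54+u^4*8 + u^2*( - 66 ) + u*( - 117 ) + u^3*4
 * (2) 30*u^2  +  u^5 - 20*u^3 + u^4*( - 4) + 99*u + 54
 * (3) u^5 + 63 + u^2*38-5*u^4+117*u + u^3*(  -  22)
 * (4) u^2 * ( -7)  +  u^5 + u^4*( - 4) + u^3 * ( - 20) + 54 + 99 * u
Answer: 2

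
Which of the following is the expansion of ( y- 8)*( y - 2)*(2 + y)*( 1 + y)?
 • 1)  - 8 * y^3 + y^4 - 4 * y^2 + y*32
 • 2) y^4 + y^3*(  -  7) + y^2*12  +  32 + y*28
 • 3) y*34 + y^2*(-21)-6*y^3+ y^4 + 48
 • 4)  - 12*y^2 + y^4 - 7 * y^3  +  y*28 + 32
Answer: 4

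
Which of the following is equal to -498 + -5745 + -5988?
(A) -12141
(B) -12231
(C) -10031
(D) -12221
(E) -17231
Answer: B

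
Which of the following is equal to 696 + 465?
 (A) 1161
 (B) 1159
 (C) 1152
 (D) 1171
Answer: A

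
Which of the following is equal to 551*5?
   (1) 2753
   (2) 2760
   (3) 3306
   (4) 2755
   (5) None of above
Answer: 4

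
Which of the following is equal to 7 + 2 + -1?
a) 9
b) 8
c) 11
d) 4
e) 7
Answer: b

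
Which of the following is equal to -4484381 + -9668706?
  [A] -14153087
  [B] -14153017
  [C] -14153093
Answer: A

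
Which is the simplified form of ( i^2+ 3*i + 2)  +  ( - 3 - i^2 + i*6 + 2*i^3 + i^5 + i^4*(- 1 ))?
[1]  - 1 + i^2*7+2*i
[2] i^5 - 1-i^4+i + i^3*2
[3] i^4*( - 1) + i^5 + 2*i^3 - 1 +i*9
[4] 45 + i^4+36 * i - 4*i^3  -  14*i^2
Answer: 3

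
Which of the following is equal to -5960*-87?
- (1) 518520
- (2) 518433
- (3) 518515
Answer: 1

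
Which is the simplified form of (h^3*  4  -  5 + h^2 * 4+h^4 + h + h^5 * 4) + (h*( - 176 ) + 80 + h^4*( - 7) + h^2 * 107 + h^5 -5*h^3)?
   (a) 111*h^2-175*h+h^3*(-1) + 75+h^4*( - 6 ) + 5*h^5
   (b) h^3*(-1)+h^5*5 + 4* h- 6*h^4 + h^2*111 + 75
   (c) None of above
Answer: a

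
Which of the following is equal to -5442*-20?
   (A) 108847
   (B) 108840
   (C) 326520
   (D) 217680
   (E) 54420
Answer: B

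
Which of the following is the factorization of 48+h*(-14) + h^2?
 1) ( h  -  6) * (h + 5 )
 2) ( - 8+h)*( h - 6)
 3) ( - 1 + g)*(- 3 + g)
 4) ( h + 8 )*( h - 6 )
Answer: 2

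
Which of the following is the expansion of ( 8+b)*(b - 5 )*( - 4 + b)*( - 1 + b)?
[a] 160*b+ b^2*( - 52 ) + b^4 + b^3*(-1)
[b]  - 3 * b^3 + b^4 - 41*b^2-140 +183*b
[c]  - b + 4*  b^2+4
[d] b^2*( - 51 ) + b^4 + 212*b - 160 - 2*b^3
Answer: d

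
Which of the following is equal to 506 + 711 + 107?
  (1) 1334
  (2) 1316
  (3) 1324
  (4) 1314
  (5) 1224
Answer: 3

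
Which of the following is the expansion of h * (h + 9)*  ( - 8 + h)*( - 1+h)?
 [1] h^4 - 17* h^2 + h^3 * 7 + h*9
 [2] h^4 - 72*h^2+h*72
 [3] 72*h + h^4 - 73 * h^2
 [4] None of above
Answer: 3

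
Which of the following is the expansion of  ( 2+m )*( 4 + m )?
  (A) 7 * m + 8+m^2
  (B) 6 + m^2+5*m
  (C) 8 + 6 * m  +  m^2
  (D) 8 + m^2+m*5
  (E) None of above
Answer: C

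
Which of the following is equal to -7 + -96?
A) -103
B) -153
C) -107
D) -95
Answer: A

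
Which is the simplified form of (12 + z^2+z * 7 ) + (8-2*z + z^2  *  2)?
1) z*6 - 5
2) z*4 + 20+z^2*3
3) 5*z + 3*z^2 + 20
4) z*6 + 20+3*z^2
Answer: 3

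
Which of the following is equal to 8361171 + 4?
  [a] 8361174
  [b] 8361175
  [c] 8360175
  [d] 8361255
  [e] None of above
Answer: b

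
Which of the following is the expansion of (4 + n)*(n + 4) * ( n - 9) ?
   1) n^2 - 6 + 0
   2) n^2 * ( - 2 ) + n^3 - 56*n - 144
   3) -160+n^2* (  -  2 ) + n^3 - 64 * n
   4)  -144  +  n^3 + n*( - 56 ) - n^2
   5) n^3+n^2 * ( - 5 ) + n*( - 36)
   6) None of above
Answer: 4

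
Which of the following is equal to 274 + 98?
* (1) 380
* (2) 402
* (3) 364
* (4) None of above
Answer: 4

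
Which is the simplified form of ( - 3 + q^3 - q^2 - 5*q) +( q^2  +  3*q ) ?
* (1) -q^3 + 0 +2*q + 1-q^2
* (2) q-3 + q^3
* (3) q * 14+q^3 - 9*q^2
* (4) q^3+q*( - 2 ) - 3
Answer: 4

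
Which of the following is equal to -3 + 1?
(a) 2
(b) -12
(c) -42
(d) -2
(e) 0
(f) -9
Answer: d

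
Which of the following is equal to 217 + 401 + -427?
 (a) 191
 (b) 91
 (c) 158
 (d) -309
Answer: a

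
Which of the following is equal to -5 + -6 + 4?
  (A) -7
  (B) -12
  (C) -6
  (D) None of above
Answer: A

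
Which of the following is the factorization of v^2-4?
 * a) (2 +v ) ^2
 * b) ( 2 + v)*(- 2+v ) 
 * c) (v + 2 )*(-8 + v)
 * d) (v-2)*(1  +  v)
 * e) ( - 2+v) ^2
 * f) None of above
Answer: b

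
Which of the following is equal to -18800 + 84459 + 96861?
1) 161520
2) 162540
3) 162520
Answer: 3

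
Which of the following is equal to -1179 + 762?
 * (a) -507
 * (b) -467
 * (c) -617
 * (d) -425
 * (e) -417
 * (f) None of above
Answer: e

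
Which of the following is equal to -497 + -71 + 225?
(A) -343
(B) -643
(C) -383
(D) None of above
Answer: A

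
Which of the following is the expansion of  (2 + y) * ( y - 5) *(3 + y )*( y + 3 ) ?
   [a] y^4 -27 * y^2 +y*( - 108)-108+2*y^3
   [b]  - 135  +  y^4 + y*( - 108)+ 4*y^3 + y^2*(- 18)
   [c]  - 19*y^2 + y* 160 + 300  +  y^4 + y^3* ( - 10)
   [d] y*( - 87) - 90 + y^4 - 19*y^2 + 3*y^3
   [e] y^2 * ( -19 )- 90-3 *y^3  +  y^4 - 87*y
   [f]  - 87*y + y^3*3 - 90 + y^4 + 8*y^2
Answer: d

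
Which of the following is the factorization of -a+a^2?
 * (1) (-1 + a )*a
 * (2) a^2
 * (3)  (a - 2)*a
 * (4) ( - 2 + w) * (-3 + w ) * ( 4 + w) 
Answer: 1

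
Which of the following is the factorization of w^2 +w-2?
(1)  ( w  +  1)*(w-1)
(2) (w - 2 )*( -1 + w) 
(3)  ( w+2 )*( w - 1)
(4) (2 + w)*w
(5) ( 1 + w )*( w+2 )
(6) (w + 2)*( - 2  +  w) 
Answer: 3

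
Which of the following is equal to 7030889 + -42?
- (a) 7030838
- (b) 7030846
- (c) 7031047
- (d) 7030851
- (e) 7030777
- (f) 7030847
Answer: f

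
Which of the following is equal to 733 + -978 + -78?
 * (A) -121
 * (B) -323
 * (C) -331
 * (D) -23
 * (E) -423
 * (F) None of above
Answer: B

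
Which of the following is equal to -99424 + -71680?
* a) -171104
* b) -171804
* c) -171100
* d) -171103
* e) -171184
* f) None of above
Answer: a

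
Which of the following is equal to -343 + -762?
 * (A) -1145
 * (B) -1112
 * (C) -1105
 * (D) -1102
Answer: C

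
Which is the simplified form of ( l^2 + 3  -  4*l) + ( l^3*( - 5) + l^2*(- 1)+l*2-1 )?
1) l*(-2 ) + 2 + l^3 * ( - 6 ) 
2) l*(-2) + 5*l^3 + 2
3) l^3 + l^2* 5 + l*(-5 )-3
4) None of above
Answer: 4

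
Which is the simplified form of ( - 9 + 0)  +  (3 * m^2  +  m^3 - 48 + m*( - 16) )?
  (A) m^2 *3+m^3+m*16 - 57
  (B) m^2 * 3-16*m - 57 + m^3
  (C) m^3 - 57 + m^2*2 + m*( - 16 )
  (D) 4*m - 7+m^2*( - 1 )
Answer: B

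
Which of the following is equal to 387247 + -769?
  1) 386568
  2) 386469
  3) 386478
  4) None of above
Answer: 3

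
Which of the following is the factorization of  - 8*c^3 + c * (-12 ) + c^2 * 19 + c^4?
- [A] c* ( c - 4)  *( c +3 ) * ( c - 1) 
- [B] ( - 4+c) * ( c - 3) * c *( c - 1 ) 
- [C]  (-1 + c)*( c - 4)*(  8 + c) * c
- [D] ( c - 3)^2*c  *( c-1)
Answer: B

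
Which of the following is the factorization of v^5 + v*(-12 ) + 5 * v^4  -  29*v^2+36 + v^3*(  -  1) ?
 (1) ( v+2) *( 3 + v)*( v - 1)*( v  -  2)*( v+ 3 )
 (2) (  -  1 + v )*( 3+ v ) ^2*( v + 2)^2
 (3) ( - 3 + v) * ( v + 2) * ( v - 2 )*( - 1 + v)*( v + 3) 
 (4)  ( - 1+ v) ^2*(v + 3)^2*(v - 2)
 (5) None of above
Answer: 1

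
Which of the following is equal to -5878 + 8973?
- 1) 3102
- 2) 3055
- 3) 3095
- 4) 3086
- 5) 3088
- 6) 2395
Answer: 3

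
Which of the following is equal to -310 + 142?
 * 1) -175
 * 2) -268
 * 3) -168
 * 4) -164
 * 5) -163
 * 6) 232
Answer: 3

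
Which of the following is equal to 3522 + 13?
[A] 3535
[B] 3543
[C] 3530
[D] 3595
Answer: A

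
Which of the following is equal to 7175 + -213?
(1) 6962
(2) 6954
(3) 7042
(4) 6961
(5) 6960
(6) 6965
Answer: 1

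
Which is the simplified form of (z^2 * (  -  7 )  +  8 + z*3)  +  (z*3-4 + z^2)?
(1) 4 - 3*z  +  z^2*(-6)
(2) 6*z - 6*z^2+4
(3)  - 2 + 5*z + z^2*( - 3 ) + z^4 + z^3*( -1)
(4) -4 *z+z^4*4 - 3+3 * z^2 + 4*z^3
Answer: 2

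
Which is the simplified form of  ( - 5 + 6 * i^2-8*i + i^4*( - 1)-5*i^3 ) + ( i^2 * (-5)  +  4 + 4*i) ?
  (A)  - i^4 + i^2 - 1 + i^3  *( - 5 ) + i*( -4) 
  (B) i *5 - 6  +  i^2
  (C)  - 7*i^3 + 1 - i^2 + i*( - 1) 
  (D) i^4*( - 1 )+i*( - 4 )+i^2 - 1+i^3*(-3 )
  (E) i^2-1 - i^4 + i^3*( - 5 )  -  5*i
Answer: A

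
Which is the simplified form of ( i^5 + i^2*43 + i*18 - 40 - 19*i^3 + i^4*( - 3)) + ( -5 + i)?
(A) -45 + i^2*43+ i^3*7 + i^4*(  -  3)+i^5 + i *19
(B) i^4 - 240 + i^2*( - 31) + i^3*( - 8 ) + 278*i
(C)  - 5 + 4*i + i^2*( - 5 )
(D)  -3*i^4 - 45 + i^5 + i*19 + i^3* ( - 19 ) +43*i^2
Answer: D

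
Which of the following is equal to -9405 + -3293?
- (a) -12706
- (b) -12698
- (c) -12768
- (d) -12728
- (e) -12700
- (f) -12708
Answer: b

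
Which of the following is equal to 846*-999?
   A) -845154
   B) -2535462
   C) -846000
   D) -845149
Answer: A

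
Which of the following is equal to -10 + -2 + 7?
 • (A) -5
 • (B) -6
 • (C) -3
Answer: A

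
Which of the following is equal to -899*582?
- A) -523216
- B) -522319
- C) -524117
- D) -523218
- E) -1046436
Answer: D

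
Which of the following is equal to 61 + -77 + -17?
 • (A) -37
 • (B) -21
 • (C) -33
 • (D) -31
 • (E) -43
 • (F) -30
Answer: C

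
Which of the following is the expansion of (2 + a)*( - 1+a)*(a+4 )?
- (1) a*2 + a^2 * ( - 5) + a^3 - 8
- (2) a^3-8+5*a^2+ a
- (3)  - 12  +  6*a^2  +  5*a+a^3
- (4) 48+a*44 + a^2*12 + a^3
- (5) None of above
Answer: 5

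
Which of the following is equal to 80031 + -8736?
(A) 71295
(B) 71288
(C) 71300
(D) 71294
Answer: A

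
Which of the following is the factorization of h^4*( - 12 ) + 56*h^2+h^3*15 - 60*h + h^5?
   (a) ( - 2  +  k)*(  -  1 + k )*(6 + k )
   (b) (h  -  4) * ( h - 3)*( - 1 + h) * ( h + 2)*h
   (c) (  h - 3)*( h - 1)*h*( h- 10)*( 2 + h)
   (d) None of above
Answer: c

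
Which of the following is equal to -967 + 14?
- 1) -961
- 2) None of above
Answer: 2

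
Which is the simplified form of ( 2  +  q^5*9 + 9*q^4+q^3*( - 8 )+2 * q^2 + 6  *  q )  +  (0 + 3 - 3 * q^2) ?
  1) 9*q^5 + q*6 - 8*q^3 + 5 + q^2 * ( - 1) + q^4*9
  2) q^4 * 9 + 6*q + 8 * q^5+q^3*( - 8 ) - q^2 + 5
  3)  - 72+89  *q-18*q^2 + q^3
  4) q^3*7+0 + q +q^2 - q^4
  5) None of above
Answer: 1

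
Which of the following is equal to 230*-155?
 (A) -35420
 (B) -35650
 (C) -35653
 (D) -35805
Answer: B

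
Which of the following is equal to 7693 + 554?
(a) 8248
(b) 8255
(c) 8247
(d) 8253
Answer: c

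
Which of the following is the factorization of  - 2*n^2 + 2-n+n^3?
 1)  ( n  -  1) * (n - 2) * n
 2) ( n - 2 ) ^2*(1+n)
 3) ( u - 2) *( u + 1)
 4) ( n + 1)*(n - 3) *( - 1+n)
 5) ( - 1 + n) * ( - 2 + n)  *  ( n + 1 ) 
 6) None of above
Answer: 5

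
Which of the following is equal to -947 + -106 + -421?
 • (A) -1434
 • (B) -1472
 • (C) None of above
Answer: C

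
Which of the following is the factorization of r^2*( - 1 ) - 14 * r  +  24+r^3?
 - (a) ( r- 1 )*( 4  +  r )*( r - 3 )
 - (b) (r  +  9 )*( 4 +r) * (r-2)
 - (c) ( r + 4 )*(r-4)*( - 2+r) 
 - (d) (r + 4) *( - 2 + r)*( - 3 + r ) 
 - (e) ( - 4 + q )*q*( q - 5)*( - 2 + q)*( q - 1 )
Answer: d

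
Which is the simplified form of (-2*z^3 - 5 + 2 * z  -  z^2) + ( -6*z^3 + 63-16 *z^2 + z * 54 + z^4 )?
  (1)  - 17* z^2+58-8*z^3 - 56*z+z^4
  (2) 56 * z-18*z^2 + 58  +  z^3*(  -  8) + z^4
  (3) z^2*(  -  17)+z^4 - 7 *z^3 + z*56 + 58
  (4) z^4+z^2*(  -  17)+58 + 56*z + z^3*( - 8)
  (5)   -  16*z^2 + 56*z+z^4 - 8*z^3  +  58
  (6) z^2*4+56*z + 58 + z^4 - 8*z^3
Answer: 4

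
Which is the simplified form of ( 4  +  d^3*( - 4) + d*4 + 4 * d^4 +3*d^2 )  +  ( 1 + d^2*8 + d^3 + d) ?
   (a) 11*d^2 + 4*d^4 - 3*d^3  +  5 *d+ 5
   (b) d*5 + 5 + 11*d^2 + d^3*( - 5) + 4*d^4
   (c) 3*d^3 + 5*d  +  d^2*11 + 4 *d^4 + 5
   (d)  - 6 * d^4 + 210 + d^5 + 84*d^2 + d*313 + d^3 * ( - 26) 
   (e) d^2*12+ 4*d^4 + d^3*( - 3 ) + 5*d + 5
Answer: a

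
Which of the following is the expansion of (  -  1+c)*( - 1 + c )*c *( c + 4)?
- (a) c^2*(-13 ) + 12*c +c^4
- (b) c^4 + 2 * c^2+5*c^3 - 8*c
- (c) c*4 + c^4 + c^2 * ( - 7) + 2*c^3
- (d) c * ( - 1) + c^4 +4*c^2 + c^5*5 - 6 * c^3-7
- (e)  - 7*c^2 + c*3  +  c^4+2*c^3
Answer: c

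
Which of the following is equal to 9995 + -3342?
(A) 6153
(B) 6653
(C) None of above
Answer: B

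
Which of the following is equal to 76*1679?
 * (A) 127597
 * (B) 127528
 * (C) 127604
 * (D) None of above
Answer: C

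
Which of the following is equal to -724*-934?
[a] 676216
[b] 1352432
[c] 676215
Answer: a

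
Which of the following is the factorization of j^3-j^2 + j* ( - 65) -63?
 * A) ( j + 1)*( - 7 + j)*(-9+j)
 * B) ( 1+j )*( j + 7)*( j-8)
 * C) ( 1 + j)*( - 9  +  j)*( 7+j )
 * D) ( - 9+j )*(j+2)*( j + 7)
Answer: C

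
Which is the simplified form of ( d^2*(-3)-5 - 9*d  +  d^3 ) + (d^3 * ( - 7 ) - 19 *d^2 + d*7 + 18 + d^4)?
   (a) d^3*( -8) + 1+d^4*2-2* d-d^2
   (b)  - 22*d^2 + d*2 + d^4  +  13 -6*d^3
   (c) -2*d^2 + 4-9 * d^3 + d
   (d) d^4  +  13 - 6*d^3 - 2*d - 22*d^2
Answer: d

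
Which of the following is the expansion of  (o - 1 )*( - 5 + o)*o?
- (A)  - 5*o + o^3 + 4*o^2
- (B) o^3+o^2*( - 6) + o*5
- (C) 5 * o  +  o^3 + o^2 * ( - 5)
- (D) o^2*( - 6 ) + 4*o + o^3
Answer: B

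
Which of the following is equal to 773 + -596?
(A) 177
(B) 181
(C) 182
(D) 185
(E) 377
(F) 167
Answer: A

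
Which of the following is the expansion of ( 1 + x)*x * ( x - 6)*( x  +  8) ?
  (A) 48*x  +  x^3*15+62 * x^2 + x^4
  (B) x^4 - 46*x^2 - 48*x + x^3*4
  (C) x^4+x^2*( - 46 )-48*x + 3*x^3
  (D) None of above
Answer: C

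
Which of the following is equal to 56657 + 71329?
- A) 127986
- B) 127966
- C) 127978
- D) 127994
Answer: A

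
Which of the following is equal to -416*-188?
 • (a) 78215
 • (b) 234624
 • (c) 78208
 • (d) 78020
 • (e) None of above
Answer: c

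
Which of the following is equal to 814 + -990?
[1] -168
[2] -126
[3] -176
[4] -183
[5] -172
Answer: 3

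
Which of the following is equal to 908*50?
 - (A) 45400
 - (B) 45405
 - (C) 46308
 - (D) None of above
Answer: A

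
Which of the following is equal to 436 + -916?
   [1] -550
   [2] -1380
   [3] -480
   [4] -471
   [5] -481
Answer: 3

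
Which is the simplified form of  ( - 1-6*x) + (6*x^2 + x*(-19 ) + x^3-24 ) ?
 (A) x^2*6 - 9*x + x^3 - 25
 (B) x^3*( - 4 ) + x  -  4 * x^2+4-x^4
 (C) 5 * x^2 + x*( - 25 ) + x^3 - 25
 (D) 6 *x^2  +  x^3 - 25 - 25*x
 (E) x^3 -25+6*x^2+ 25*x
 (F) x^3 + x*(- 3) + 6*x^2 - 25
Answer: D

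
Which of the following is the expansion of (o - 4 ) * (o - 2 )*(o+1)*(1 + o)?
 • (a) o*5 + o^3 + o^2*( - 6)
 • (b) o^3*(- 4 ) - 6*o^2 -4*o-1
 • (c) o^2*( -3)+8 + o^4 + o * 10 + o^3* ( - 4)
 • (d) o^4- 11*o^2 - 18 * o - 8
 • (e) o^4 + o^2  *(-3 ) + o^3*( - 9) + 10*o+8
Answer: c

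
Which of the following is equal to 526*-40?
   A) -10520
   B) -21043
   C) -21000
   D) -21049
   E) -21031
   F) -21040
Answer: F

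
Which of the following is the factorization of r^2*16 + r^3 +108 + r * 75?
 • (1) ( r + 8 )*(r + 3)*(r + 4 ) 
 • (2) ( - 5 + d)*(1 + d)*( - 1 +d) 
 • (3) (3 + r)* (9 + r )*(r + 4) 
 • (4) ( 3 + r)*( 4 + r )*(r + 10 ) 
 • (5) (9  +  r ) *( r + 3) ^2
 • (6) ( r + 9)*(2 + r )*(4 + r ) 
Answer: 3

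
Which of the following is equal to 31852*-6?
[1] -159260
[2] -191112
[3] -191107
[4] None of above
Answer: 2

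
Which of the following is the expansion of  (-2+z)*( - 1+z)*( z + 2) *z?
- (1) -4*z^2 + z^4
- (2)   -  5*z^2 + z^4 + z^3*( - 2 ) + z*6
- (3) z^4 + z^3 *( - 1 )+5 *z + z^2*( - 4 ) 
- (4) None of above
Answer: 4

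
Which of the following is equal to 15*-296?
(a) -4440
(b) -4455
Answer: a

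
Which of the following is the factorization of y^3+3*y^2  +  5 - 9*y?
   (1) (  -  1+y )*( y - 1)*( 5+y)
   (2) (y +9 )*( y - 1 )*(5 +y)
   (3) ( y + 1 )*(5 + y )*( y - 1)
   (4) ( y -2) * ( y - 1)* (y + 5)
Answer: 1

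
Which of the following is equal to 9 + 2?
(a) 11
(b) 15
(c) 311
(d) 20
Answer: a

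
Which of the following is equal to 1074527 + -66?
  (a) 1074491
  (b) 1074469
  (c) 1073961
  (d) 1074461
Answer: d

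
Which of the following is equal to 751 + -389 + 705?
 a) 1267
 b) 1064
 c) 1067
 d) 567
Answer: c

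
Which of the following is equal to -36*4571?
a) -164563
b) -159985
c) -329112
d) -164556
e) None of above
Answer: d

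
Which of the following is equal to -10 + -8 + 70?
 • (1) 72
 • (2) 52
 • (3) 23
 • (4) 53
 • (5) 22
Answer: 2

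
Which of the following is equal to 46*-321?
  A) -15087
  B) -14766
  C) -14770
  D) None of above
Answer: B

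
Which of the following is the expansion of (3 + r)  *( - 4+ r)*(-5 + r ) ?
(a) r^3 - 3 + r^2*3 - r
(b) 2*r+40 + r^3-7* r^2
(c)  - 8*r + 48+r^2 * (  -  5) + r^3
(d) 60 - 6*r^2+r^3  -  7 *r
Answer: d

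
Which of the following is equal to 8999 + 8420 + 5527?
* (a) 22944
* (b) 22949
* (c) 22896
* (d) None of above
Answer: d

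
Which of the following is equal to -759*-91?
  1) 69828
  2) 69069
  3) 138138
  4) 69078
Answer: 2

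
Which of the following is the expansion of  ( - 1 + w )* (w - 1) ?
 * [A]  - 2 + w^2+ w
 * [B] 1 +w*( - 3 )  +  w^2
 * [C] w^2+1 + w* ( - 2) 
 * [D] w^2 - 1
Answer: C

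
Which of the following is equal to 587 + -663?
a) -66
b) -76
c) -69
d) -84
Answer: b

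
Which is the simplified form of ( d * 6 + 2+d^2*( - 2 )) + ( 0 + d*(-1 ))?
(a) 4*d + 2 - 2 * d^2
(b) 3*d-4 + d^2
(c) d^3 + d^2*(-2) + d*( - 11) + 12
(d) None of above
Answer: d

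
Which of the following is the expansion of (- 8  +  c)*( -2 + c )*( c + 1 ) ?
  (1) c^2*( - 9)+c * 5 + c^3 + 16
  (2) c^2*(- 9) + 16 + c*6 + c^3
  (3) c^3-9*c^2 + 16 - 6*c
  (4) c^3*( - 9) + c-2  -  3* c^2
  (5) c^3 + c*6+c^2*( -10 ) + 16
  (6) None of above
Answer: 2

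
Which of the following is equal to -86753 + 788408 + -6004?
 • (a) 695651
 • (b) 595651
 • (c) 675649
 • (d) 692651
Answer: a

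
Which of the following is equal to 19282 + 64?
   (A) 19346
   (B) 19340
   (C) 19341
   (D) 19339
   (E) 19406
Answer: A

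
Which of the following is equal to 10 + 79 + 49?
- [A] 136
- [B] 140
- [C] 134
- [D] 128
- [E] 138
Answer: E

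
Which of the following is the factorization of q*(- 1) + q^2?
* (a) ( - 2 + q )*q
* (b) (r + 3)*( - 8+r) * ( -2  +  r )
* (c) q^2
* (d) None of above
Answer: d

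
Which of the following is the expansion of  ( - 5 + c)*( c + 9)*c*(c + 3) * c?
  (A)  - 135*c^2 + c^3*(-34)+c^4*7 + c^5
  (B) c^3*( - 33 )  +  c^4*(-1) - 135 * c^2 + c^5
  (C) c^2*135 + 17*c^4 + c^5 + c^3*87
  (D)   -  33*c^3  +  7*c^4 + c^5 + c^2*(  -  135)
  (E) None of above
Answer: D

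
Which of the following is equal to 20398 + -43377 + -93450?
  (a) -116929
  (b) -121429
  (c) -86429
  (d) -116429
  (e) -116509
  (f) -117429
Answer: d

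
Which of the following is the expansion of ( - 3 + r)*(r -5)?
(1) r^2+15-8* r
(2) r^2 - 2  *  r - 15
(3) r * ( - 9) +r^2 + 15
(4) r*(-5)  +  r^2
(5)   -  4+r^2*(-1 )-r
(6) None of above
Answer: 1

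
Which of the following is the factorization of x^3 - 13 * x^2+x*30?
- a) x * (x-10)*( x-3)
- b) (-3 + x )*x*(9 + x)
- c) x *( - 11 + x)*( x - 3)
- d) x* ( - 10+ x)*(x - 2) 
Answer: a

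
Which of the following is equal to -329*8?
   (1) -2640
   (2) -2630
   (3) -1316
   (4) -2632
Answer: 4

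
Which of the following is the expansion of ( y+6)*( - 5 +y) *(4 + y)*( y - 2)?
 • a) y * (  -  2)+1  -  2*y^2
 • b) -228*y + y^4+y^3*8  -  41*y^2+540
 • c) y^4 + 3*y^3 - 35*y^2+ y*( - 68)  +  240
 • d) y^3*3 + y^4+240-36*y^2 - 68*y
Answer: d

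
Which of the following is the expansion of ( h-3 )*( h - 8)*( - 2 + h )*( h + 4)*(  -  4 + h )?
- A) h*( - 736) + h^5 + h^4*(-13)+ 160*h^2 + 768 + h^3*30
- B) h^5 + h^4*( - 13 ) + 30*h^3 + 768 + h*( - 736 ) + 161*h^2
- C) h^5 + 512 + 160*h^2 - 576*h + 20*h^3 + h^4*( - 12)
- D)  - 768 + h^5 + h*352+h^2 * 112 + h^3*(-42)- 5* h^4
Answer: A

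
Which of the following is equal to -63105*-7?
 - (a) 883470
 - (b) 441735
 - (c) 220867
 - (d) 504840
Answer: b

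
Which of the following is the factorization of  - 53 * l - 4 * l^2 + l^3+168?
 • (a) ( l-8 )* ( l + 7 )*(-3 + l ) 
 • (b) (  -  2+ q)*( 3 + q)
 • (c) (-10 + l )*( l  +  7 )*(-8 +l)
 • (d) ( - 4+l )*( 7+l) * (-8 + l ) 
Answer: a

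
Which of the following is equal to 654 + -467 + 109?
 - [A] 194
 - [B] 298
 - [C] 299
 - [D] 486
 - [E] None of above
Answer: E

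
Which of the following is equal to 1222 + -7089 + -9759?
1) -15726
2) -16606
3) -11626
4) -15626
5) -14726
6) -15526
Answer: 4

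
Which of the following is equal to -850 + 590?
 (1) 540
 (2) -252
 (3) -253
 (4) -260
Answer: 4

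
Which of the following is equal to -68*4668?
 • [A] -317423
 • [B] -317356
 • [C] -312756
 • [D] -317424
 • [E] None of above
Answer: D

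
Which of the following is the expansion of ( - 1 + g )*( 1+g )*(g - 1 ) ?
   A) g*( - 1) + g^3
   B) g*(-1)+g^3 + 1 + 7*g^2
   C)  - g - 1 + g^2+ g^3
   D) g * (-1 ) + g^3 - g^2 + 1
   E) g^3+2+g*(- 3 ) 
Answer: D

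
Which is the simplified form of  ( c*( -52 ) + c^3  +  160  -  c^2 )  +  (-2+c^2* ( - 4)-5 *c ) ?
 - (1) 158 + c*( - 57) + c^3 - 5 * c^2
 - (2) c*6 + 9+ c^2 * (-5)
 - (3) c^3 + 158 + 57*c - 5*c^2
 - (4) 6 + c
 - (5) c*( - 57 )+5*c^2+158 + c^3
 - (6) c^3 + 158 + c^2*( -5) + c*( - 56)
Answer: 1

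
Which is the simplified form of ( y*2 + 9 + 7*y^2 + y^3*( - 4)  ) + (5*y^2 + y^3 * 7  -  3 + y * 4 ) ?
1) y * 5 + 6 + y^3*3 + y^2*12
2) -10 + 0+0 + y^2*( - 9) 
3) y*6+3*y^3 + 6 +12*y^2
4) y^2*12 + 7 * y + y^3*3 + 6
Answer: 3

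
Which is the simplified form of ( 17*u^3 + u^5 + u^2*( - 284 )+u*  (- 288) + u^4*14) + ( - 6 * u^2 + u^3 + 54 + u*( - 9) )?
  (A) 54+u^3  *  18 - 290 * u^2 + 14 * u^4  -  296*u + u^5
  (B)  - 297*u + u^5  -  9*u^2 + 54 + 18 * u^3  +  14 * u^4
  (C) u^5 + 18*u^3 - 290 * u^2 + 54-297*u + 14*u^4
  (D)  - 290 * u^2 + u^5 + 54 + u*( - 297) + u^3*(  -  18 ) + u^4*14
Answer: C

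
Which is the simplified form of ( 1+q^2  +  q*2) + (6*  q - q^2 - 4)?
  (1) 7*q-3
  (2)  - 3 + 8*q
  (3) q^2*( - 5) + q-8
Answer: 2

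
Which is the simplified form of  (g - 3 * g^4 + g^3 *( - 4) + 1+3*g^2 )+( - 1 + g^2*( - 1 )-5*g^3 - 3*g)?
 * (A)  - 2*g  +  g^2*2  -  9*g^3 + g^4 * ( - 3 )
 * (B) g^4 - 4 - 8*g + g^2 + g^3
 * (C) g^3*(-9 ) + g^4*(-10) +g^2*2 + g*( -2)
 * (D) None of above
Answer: A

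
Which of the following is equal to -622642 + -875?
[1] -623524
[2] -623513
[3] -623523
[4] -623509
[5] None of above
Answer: 5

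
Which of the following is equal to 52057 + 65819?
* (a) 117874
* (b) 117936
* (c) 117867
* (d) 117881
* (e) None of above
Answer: e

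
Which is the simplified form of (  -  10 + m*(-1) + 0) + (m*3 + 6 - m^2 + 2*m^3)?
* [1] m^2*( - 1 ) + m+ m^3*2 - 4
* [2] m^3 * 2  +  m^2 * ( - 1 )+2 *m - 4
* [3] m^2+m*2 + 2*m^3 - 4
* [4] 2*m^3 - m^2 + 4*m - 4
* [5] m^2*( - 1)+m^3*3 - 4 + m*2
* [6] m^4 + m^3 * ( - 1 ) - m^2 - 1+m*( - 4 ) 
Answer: 2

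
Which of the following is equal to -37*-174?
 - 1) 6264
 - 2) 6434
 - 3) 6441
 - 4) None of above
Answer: 4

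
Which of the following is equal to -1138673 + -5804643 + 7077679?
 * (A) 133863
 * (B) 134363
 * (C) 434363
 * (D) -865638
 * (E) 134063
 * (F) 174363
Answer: B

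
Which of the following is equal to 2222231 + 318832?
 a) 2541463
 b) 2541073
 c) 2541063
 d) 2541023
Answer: c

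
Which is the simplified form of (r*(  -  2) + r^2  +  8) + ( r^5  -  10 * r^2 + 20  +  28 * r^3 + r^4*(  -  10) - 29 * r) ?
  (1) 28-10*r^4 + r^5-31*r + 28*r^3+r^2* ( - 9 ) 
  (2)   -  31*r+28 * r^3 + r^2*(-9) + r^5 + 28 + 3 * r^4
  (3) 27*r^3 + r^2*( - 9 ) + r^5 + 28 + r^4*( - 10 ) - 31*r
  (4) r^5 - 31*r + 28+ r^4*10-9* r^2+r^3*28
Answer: 1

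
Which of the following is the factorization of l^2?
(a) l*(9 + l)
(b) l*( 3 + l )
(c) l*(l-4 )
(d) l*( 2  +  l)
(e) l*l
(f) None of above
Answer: e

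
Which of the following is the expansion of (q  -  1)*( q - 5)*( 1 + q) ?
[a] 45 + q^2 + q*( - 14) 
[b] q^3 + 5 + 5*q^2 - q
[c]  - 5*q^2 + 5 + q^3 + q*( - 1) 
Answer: c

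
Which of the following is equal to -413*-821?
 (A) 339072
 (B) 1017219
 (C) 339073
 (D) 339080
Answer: C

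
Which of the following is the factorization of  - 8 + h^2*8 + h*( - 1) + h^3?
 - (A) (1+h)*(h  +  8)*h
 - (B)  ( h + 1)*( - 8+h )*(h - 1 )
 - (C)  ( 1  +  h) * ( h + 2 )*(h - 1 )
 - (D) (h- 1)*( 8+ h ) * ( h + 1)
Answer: D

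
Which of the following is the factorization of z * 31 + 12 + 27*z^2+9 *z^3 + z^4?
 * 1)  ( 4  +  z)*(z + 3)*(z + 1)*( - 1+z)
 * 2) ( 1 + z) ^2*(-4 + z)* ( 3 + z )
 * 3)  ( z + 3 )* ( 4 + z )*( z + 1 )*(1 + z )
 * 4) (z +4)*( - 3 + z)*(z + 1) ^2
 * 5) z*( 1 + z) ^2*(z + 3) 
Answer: 3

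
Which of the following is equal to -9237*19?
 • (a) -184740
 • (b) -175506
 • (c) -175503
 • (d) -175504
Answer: c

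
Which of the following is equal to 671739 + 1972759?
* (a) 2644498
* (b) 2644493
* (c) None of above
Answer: a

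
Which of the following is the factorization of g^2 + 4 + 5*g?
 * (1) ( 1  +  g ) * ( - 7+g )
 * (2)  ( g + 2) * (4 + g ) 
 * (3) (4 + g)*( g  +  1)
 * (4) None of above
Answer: 3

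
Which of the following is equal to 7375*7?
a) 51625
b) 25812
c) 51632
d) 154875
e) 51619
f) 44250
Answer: a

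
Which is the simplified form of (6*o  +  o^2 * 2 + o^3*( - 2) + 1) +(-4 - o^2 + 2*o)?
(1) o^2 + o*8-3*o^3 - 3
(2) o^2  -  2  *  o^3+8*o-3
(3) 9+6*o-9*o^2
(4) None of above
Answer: 2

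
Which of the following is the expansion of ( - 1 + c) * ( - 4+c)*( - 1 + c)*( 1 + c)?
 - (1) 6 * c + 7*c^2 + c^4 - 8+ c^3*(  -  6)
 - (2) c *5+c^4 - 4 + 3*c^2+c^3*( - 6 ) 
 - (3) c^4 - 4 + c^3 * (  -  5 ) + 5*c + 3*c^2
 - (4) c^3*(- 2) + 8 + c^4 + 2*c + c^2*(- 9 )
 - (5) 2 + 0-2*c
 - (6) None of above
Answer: 3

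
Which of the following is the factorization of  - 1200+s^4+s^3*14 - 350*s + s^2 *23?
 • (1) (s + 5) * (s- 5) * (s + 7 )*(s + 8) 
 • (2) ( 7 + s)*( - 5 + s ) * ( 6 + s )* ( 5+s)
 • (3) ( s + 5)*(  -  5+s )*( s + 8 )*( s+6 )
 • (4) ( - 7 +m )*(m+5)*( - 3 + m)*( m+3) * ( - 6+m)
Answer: 3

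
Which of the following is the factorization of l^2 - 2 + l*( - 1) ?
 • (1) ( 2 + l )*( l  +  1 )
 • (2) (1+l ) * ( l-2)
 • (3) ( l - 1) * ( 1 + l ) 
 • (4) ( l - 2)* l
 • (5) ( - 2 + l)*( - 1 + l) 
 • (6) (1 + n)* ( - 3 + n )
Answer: 2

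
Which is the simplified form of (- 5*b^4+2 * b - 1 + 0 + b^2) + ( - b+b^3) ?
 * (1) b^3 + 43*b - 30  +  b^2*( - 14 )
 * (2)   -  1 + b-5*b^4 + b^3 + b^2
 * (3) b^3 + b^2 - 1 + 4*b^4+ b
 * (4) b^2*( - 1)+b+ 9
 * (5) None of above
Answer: 2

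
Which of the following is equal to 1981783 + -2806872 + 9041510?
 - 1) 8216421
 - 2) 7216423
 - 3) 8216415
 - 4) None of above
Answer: 1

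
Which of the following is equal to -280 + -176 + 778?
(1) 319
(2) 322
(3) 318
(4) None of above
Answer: 2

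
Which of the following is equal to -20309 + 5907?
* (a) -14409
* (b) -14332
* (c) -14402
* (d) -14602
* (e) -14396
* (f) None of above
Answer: c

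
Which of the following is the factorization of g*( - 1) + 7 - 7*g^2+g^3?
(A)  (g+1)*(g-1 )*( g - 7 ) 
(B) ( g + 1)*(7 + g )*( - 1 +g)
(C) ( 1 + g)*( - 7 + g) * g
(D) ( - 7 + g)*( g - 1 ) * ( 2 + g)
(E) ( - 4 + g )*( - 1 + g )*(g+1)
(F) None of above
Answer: A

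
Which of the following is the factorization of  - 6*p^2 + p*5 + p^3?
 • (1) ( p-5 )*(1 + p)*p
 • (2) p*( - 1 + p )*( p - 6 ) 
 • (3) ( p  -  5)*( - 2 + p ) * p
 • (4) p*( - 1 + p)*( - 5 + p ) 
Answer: 4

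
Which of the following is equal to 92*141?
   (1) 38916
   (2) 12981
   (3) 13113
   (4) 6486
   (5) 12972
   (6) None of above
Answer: 5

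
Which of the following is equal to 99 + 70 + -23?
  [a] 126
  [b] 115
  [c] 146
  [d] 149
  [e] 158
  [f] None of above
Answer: c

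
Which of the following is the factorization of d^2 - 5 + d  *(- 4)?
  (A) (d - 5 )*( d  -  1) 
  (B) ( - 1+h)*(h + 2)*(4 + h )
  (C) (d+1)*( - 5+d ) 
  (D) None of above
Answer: C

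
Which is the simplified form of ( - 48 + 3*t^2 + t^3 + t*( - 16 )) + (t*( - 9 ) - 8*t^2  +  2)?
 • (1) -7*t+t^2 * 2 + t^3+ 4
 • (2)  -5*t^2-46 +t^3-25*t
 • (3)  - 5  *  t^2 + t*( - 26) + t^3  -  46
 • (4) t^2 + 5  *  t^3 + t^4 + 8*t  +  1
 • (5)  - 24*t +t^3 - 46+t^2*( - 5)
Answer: 2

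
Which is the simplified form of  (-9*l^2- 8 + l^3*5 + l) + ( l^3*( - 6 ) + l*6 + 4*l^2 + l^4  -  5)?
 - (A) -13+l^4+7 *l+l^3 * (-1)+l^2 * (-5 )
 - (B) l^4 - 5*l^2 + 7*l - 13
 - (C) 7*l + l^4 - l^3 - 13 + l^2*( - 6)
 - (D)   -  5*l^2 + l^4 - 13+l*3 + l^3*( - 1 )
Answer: A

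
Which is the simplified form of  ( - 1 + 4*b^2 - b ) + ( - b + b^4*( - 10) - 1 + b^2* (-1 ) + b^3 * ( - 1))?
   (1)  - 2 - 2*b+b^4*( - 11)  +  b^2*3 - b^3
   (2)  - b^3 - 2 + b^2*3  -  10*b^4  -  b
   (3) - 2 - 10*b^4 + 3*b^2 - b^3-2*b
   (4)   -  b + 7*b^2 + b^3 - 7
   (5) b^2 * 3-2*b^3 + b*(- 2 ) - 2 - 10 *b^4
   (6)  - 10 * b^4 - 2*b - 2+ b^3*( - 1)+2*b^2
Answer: 3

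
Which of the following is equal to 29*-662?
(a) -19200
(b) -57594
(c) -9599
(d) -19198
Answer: d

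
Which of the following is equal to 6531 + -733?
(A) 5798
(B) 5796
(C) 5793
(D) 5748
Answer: A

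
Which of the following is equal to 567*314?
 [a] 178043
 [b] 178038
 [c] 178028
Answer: b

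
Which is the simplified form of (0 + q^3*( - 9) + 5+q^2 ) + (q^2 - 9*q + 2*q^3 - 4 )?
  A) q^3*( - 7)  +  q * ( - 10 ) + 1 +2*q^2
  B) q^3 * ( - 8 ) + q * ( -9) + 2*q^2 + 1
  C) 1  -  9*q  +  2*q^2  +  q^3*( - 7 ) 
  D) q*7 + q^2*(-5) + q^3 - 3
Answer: C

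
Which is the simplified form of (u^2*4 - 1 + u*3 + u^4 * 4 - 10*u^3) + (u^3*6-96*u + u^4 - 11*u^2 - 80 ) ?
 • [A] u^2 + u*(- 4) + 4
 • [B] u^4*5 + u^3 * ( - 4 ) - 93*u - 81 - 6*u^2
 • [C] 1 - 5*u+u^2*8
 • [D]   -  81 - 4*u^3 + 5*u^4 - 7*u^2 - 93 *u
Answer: D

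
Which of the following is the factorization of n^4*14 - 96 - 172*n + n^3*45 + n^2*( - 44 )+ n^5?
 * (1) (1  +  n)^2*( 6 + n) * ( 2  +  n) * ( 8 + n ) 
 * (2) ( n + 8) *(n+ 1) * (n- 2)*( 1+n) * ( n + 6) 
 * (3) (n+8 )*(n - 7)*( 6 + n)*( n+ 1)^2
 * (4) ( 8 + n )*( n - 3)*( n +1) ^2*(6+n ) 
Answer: 2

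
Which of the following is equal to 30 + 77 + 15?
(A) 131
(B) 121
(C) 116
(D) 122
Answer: D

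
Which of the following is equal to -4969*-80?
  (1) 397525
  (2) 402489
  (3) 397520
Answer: 3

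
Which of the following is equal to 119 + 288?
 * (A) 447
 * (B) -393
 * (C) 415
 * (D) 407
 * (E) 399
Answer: D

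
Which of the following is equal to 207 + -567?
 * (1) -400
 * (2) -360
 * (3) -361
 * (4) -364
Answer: 2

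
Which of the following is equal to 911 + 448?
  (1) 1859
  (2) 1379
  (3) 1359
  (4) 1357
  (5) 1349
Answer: 3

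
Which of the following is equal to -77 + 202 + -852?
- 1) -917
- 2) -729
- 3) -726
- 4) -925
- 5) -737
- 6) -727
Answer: 6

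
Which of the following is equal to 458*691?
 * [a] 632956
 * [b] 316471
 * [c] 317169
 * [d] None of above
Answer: d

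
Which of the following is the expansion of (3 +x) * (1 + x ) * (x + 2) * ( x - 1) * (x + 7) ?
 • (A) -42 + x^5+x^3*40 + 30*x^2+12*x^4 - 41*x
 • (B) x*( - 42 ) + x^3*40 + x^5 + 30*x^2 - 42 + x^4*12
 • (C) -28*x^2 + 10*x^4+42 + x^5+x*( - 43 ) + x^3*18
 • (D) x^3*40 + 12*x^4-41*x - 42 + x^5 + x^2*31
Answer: A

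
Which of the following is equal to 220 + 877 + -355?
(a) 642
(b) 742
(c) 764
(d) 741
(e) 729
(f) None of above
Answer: b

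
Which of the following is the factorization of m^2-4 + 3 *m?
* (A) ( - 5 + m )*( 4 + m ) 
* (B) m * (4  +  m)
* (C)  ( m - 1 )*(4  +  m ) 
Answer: C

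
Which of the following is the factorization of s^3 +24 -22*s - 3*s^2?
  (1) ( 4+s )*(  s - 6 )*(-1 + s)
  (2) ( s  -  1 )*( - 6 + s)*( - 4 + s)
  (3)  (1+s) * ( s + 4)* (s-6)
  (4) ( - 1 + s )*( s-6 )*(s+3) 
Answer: 1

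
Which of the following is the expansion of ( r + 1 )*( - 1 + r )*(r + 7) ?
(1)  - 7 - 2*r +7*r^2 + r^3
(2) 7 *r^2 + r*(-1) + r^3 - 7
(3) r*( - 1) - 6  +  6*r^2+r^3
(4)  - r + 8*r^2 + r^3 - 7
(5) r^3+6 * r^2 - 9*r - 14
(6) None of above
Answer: 2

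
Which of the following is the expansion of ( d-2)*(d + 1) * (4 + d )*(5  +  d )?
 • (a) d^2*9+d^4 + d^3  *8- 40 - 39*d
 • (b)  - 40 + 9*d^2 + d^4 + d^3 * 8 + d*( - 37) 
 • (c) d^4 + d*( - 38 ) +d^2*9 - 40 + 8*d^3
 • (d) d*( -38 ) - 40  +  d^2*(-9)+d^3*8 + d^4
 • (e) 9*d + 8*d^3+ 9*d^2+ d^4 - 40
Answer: c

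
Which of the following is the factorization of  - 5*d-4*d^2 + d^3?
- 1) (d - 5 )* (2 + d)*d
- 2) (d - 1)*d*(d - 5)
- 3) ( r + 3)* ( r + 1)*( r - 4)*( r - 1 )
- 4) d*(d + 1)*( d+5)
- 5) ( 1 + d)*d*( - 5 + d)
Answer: 5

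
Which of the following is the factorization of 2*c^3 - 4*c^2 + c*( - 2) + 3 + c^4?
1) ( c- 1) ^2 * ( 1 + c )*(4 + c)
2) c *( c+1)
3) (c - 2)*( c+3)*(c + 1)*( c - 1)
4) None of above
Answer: 4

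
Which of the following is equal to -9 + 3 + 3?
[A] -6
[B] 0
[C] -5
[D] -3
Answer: D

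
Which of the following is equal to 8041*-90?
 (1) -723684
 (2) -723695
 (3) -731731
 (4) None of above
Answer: 4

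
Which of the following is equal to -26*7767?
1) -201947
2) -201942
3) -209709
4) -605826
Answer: 2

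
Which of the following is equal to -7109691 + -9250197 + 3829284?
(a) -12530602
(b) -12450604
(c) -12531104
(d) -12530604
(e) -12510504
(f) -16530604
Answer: d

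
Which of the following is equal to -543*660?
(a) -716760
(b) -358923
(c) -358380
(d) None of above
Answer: c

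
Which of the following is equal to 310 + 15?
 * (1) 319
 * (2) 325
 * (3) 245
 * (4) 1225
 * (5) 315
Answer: 2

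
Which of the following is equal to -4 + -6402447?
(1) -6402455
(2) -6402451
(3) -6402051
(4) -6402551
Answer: 2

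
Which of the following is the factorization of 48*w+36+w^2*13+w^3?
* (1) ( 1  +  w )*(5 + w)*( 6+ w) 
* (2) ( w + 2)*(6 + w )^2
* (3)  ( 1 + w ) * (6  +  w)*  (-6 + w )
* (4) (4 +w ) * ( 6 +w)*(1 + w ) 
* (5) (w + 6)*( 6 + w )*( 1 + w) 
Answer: 5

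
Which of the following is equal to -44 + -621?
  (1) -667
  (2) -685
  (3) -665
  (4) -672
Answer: 3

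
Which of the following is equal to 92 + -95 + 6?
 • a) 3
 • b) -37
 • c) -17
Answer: a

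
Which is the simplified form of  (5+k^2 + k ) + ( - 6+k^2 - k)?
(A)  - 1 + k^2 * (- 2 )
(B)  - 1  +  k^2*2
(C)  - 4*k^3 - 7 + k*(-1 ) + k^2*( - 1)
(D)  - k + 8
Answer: B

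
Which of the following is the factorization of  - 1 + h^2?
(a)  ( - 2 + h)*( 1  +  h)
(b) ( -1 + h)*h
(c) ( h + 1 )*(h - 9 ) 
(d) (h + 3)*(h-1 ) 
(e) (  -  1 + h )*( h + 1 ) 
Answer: e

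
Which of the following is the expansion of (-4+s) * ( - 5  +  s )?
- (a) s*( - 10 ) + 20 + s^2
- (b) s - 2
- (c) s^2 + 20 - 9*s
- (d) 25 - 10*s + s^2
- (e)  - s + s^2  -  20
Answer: c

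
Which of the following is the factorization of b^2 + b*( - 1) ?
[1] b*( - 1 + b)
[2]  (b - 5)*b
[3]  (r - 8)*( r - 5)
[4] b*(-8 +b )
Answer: 1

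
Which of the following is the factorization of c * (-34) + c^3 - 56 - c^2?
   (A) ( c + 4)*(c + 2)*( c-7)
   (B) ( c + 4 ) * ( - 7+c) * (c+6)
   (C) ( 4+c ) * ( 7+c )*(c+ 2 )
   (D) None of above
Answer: A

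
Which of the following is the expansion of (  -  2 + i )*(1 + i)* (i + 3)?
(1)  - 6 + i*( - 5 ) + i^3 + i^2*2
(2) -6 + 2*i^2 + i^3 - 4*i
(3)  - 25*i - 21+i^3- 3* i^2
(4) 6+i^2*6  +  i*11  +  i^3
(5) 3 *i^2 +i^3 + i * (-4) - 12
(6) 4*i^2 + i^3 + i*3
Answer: 1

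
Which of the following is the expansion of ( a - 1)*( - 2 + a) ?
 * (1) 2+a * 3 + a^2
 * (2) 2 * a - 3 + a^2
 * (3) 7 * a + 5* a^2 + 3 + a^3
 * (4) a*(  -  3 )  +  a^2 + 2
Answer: 4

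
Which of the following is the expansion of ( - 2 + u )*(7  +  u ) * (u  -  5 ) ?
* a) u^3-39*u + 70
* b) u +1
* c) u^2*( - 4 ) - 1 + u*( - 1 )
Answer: a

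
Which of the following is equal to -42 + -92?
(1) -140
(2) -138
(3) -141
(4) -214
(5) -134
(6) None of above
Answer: 5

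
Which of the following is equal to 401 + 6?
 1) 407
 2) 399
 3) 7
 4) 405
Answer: 1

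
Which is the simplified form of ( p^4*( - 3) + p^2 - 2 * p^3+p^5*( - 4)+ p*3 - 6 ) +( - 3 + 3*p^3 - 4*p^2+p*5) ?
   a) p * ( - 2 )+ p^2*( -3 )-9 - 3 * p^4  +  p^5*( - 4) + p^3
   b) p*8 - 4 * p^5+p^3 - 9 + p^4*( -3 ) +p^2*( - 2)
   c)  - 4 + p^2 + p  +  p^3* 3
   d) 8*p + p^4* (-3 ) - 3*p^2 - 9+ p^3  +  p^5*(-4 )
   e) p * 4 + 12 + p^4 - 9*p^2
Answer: d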